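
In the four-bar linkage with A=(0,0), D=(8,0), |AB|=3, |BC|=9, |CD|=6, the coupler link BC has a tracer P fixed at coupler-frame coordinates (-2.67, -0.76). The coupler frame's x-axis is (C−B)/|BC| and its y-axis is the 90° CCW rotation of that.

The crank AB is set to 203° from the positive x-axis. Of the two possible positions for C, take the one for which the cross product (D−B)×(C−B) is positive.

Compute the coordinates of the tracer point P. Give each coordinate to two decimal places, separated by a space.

A=(0,0), D=(8.00,0)
B = A + 3.00·(cos203°, sin203°) = (-2.7615, -1.1722)
|BD| = 10.8252
circle(B,9.00) ∩ circle(D,6.00): a=7.4911, h=4.9884
  candidates: C₊=(4.1454,4.5980) cross=54.000; C₋=(5.2257,-5.3201) cross=-54.000
  mode + wants cross > 0 → take C=(4.1454,4.5980) (cross=54.000)
ex = (C−B)/|BC| = (0.7674,0.6411); ey = (-0.6411,0.7674)
P = B + -2.67·ex + -0.76·ey = (-4.3233,-3.4673)

-4.32 -3.47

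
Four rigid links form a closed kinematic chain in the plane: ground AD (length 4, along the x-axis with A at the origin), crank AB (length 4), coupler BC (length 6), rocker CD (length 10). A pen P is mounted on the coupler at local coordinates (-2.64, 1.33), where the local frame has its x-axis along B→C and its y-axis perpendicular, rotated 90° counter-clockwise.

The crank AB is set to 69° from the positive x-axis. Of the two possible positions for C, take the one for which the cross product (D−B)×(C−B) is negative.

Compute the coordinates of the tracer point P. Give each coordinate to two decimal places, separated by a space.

3.51 1.63

A=(0,0), D=(4.00,0)
B = A + 4.00·(cos69°, sin69°) = (1.4335, 3.7343)
|BD| = 4.5312
circle(B,6.00) ∩ circle(D,10.00): a=-4.7964, h=3.6047
  candidates: C₊=(1.6875,9.7289) cross=16.334; C₋=(-4.2540,5.6455) cross=-16.334
  mode - wants cross < 0 → take C=(-4.2540,5.6455) (cross=-16.334)
ex = (C−B)/|BC| = (-0.9479,0.3185); ey = (-0.3185,-0.9479)
P = B + -2.64·ex + 1.33·ey = (3.5123,1.6327)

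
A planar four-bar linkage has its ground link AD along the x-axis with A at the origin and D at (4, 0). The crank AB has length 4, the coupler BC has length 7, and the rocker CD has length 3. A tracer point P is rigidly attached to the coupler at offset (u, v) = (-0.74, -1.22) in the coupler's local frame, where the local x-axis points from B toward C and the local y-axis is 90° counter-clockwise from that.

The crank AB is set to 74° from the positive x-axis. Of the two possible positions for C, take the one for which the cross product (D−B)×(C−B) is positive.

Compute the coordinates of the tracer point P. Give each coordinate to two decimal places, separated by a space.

-0.18 3.22

A=(0,0), D=(4.00,0)
B = A + 4.00·(cos74°, sin74°) = (1.1025, 3.8450)
|BD| = 4.8145
circle(B,7.00) ∩ circle(D,3.00): a=6.5614, h=2.4390
  candidates: C₊=(6.9991,0.0727) cross=11.742; C₋=(3.1034,-2.8629) cross=-11.742
  mode + wants cross > 0 → take C=(6.9991,0.0727) (cross=11.742)
ex = (C−B)/|BC| = (0.8424,-0.5389); ey = (0.5389,0.8424)
P = B + -0.74·ex + -1.22·ey = (-0.1783,3.2161)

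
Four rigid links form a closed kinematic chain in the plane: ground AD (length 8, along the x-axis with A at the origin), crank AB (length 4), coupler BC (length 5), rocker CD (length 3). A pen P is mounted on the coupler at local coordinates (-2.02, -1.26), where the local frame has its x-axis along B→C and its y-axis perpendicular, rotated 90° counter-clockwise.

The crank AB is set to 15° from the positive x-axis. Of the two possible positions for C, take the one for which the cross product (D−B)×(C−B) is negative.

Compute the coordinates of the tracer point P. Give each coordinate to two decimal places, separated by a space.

1.61 1.80

A=(0,0), D=(8.00,0)
B = A + 4.00·(cos15°, sin15°) = (3.8637, 1.0353)
|BD| = 4.2639
circle(B,5.00) ∩ circle(D,3.00): a=4.0082, h=2.9891
  candidates: C₊=(8.4777,2.9617) cross=12.745; C₋=(7.0262,-2.8375) cross=-12.745
  mode - wants cross < 0 → take C=(7.0262,-2.8375) (cross=-12.745)
ex = (C−B)/|BC| = (0.6325,-0.7746); ey = (0.7746,0.6325)
P = B + -2.02·ex + -1.26·ey = (1.6101,1.8030)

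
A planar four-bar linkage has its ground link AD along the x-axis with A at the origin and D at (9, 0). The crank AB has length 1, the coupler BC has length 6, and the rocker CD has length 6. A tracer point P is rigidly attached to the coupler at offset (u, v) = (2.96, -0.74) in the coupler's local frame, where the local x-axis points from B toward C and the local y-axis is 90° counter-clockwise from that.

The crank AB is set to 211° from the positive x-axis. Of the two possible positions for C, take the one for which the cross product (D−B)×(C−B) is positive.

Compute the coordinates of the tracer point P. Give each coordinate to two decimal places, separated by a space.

A=(0,0), D=(9.00,0)
B = A + 1.00·(cos211°, sin211°) = (-0.8572, -0.5150)
|BD| = 9.8706
circle(B,6.00) ∩ circle(D,6.00): a=4.9353, h=3.4121
  candidates: C₊=(3.8934,3.1500) cross=33.680; C₋=(4.2495,-3.6650) cross=-33.680
  mode + wants cross > 0 → take C=(3.8934,3.1500) (cross=33.680)
ex = (C−B)/|BC| = (0.7918,0.6108); ey = (-0.6108,0.7918)
P = B + 2.96·ex + -0.74·ey = (1.9385,0.7071)

1.94 0.71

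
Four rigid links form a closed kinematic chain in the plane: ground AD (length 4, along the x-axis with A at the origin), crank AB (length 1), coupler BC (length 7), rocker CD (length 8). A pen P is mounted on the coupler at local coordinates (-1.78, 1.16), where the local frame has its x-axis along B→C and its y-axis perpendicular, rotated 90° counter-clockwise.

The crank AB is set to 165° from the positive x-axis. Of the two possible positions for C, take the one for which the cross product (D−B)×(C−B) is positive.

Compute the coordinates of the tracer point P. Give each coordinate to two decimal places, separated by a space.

-2.44 -1.27

A=(0,0), D=(4.00,0)
B = A + 1.00·(cos165°, sin165°) = (-0.9659, 0.2588)
|BD| = 4.9727
circle(B,7.00) ∩ circle(D,8.00): a=0.9781, h=6.9313
  candidates: C₊=(0.3716,7.1298) cross=34.467; C₋=(-0.3499,-6.7140) cross=-34.467
  mode + wants cross > 0 → take C=(0.3716,7.1298) (cross=34.467)
ex = (C−B)/|BC| = (0.1911,0.9816); ey = (-0.9816,0.1911)
P = B + -1.78·ex + 1.16·ey = (-2.4447,-1.2667)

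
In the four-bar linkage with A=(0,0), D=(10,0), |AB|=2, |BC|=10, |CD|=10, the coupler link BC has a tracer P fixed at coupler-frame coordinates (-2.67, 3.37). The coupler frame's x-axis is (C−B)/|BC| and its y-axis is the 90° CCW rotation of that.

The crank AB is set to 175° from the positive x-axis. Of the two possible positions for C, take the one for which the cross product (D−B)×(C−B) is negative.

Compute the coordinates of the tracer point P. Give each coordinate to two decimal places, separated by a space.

A=(0,0), D=(10.00,0)
B = A + 2.00·(cos175°, sin175°) = (-1.9924, 0.1743)
|BD| = 11.9937
circle(B,10.00) ∩ circle(D,10.00): a=5.9968, h=8.0024
  candidates: C₊=(4.1201,8.0887) cross=95.978; C₋=(3.8875,-7.9144) cross=-95.978
  mode - wants cross < 0 → take C=(3.8875,-7.9144) (cross=-95.978)
ex = (C−B)/|BC| = (0.5880,-0.8089); ey = (0.8089,0.5880)
P = B + -2.67·ex + 3.37·ey = (-0.8364,4.3155)

-0.84 4.32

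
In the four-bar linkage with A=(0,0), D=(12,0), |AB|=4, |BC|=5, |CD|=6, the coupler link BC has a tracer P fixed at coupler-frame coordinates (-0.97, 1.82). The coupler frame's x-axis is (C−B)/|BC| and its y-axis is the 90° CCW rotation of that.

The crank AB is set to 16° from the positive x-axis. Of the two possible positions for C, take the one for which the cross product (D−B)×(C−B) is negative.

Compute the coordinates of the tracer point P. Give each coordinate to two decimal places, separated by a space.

4.75 2.96

A=(0,0), D=(12.00,0)
B = A + 4.00·(cos16°, sin16°) = (3.8450, 1.1025)
|BD| = 8.2291
circle(B,5.00) ∩ circle(D,6.00): a=3.4462, h=3.6226
  candidates: C₊=(7.7456,4.2308) cross=29.811; C₋=(6.7748,-2.9492) cross=-29.811
  mode - wants cross < 0 → take C=(6.7748,-2.9492) (cross=-29.811)
ex = (C−B)/|BC| = (0.5860,-0.8103); ey = (0.8103,0.5860)
P = B + -0.97·ex + 1.82·ey = (4.7515,2.9550)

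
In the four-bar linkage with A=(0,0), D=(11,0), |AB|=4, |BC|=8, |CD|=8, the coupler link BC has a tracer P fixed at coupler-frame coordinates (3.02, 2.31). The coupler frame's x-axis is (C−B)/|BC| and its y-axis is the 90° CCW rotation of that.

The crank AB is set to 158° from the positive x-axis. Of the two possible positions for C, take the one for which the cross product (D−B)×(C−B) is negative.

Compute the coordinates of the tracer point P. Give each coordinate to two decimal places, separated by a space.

0.05 2.10

A=(0,0), D=(11.00,0)
B = A + 4.00·(cos158°, sin158°) = (-3.7087, 1.4984)
|BD| = 14.7849
circle(B,8.00) ∩ circle(D,8.00): a=7.3924, h=3.0581
  candidates: C₊=(3.9556,3.7916) cross=45.214; C₋=(3.3357,-2.2931) cross=-45.214
  mode - wants cross < 0 → take C=(3.3357,-2.2931) (cross=-45.214)
ex = (C−B)/|BC| = (0.8806,-0.4739); ey = (0.4739,0.8806)
P = B + 3.02·ex + 2.31·ey = (0.0454,2.1012)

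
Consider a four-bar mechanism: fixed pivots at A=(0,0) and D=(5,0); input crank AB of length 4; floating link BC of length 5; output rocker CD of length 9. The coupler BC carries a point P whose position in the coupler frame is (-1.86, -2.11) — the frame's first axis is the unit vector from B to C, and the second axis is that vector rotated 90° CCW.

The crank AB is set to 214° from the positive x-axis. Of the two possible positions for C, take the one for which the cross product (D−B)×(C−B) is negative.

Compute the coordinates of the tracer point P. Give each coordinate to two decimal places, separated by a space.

A=(0,0), D=(5.00,0)
B = A + 4.00·(cos214°, sin214°) = (-3.3162, -2.2368)
|BD| = 8.6117
circle(B,5.00) ∩ circle(D,9.00): a=1.0545, h=4.8875
  candidates: C₊=(-3.5673,2.7569) cross=42.090; C₋=(-1.0284,-6.6827) cross=-42.090
  mode - wants cross < 0 → take C=(-1.0284,-6.6827) (cross=-42.090)
ex = (C−B)/|BC| = (0.4575,-0.8892); ey = (0.8892,0.4575)
P = B + -1.86·ex + -2.11·ey = (-6.0434,-1.5483)

-6.04 -1.55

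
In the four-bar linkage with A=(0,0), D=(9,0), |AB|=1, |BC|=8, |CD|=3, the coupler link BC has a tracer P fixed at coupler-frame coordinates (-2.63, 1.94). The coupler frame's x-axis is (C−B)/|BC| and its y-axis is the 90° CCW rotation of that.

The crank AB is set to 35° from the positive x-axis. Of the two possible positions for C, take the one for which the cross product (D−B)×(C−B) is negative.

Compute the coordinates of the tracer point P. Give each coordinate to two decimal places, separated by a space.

A=(0,0), D=(9.00,0)
B = A + 1.00·(cos35°, sin35°) = (0.8192, 0.5736)
|BD| = 8.2009
circle(B,8.00) ∩ circle(D,3.00): a=7.4537, h=2.9055
  candidates: C₊=(8.4579,2.9506) cross=23.827; C₋=(8.0514,-2.8461) cross=-23.827
  mode - wants cross < 0 → take C=(8.0514,-2.8461) (cross=-23.827)
ex = (C−B)/|BC| = (0.9040,-0.4275); ey = (0.4275,0.9040)
P = B + -2.63·ex + 1.94·ey = (-0.7292,3.4516)

-0.73 3.45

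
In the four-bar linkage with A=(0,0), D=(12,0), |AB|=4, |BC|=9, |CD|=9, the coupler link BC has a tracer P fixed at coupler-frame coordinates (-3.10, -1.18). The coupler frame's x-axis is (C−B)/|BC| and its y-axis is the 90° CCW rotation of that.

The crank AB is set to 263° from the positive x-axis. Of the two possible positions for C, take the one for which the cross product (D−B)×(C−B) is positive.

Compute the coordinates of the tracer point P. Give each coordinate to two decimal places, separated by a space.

A=(0,0), D=(12.00,0)
B = A + 4.00·(cos263°, sin263°) = (-0.4875, -3.9702)
|BD| = 13.1034
circle(B,9.00) ∩ circle(D,9.00): a=6.5517, h=6.1705
  candidates: C₊=(3.8867,3.8954) cross=80.855; C₋=(7.6259,-7.8655) cross=-80.855
  mode + wants cross > 0 → take C=(3.8867,3.8954) (cross=80.855)
ex = (C−B)/|BC| = (0.4860,0.8739); ey = (-0.8739,0.4860)
P = B + -3.10·ex + -1.18·ey = (-0.9629,-7.2529)

-0.96 -7.25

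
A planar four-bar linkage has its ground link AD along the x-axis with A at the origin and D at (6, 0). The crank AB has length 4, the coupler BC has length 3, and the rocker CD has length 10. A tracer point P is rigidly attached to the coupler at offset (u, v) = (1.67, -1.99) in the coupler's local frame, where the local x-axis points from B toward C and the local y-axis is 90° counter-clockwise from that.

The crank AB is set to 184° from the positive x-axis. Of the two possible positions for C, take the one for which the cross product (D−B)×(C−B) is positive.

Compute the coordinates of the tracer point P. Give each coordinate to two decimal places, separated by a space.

-1.81 1.14

A=(0,0), D=(6.00,0)
B = A + 4.00·(cos184°, sin184°) = (-3.9903, -0.2790)
|BD| = 9.9942
circle(B,3.00) ∩ circle(D,10.00): a=0.4444, h=2.9669
  candidates: C₊=(-3.6288,2.6991) cross=29.652; C₋=(-3.4632,-3.2324) cross=-29.652
  mode + wants cross > 0 → take C=(-3.6288,2.6991) (cross=29.652)
ex = (C−B)/|BC| = (0.1205,0.9927); ey = (-0.9927,0.1205)
P = B + 1.67·ex + -1.99·ey = (-1.8136,1.1391)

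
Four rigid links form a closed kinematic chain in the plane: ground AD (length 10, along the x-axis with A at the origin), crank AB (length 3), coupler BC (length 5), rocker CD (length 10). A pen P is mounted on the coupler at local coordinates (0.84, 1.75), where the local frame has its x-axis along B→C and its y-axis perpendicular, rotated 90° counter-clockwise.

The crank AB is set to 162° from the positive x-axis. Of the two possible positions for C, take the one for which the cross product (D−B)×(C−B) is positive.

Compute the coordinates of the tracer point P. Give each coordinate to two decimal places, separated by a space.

-3.36 2.80

A=(0,0), D=(10.00,0)
B = A + 3.00·(cos162°, sin162°) = (-2.8532, 0.9271)
|BD| = 12.8866
circle(B,5.00) ∩ circle(D,10.00): a=3.5333, h=3.5378
  candidates: C₊=(0.9255,4.2015) cross=45.590; C₋=(0.4164,-2.8558) cross=-45.590
  mode + wants cross > 0 → take C=(0.9255,4.2015) (cross=45.590)
ex = (C−B)/|BC| = (0.7557,0.6549); ey = (-0.6549,0.7557)
P = B + 0.84·ex + 1.75·ey = (-3.3644,2.7997)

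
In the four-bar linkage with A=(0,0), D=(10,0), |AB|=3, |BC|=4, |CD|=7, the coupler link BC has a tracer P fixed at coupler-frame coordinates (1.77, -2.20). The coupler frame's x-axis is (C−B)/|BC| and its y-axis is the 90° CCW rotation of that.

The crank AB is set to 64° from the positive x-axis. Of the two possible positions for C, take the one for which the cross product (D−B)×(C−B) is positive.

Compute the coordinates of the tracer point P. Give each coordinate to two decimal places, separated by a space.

A=(0,0), D=(10.00,0)
B = A + 3.00·(cos64°, sin64°) = (1.3151, 2.6964)
|BD| = 9.0938
circle(B,4.00) ∩ circle(D,7.00): a=2.7325, h=2.9212
  candidates: C₊=(4.7909,4.6760) cross=26.565; C₋=(3.0586,-0.9037) cross=-26.565
  mode + wants cross > 0 → take C=(4.7909,4.6760) (cross=26.565)
ex = (C−B)/|BC| = (0.8689,0.4949); ey = (-0.4949,0.8689)
P = B + 1.77·ex + -2.20·ey = (3.9419,1.6607)

3.94 1.66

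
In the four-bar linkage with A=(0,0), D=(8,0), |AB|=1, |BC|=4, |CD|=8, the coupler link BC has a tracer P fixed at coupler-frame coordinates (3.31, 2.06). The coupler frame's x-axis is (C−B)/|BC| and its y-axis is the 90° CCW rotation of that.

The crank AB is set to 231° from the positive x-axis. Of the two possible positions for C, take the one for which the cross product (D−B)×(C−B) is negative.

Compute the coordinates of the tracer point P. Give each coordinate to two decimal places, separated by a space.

A=(0,0), D=(8.00,0)
B = A + 1.00·(cos231°, sin231°) = (-0.6293, -0.7771)
|BD| = 8.6642
circle(B,4.00) ∩ circle(D,8.00): a=1.5621, h=3.6824
  candidates: C₊=(0.5962,3.0305) cross=31.905; C₋=(1.2568,-4.3045) cross=-31.905
  mode - wants cross < 0 → take C=(1.2568,-4.3045) (cross=-31.905)
ex = (C−B)/|BC| = (0.4715,-0.8819); ey = (0.8819,0.4715)
P = B + 3.31·ex + 2.06·ey = (2.7481,-2.7247)

2.75 -2.72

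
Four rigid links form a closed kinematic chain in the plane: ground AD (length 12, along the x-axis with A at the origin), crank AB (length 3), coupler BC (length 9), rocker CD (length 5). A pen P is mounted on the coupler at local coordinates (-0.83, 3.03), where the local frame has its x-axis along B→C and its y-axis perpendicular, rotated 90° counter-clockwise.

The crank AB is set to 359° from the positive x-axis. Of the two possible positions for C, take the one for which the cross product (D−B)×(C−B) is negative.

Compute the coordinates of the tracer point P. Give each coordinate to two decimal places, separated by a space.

A=(0,0), D=(12.00,0)
B = A + 3.00·(cos359°, sin359°) = (2.9995, -0.0524)
|BD| = 9.0006
circle(B,9.00) ∩ circle(D,5.00): a=7.6112, h=4.8031
  candidates: C₊=(10.5827,4.7949) cross=43.231; C₋=(10.6386,-4.8111) cross=-43.231
  mode - wants cross < 0 → take C=(10.6386,-4.8111) (cross=-43.231)
ex = (C−B)/|BC| = (0.8488,-0.5287); ey = (0.5287,0.8488)
P = B + -0.83·ex + 3.03·ey = (3.8972,2.9583)

3.90 2.96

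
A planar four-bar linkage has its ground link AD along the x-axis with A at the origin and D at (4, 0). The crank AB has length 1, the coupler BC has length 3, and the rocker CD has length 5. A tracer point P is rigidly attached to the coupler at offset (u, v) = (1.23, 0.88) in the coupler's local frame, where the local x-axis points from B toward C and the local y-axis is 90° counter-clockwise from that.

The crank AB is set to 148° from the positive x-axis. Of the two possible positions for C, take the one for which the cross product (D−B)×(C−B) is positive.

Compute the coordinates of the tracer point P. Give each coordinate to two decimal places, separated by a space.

-1.21 2.00

A=(0,0), D=(4.00,0)
B = A + 1.00·(cos148°, sin148°) = (-0.8480, 0.5299)
|BD| = 4.8769
circle(B,3.00) ∩ circle(D,5.00): a=0.7981, h=2.8919
  candidates: C₊=(0.2595,3.3180) cross=14.104; C₋=(-0.3689,-2.4316) cross=-14.104
  mode + wants cross > 0 → take C=(0.2595,3.3180) (cross=14.104)
ex = (C−B)/|BC| = (0.3692,0.9294); ey = (-0.9294,0.3692)
P = B + 1.23·ex + 0.88·ey = (-1.2118,1.9979)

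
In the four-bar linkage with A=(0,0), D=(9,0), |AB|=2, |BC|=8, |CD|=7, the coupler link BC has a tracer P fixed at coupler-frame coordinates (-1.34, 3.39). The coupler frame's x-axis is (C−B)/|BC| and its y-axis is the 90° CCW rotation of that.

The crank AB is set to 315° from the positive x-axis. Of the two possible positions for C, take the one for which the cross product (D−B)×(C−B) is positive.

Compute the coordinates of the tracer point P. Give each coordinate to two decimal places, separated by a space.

-2.22 -1.10

A=(0,0), D=(9.00,0)
B = A + 2.00·(cos315°, sin315°) = (1.4142, -1.4142)
|BD| = 7.7165
circle(B,8.00) ∩ circle(D,7.00): a=4.8302, h=6.3772
  candidates: C₊=(4.9938,5.7403) cross=49.210; C₋=(7.3314,-6.7982) cross=-49.210
  mode + wants cross > 0 → take C=(4.9938,5.7403) (cross=49.210)
ex = (C−B)/|BC| = (0.4475,0.8943); ey = (-0.8943,0.4475)
P = B + -1.34·ex + 3.39·ey = (-2.2171,-1.0957)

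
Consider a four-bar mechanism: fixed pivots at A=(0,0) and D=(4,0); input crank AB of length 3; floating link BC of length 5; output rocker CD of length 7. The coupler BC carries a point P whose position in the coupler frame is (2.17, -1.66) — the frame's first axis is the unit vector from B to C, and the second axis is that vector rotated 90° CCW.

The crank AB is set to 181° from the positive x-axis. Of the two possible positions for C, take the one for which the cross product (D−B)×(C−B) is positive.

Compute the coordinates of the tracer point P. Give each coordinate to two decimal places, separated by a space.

A=(0,0), D=(4.00,0)
B = A + 3.00·(cos181°, sin181°) = (-2.9995, -0.0524)
|BD| = 6.9997
circle(B,5.00) ∩ circle(D,7.00): a=1.7855, h=4.6703
  candidates: C₊=(-1.2490,4.6312) cross=32.691; C₋=(-1.1791,-4.7092) cross=-32.691
  mode + wants cross > 0 → take C=(-1.2490,4.6312) (cross=32.691)
ex = (C−B)/|BC| = (0.3501,0.9367); ey = (-0.9367,0.3501)
P = B + 2.17·ex + -1.66·ey = (-0.6849,1.3991)

-0.68 1.40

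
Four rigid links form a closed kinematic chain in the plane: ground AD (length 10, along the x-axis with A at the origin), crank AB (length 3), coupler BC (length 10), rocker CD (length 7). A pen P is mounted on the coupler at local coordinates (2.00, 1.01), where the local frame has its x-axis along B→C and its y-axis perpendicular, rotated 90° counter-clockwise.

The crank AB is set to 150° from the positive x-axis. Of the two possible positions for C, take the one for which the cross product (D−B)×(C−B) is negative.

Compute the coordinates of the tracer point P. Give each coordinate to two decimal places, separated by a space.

A=(0,0), D=(10.00,0)
B = A + 3.00·(cos150°, sin150°) = (-2.5981, 1.5000)
|BD| = 12.6871
circle(B,10.00) ∩ circle(D,7.00): a=8.3535, h=5.4973
  candidates: C₊=(6.3467,5.9711) cross=69.744; C₋=(5.0468,-4.9463) cross=-69.744
  mode - wants cross < 0 → take C=(5.0468,-4.9463) (cross=-69.744)
ex = (C−B)/|BC| = (0.7645,-0.6446); ey = (0.6446,0.7645)
P = B + 2.00·ex + 1.01·ey = (-0.4180,0.9829)

-0.42 0.98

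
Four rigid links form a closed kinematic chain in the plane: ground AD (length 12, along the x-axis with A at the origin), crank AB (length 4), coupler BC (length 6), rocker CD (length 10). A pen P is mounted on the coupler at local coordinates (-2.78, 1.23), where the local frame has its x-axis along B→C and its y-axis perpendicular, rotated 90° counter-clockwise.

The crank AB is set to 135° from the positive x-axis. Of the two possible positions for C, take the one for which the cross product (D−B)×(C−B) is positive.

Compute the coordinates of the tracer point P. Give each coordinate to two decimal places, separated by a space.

A=(0,0), D=(12.00,0)
B = A + 4.00·(cos135°, sin135°) = (-2.8284, 2.8284)
|BD| = 15.0958
circle(B,6.00) ∩ circle(D,10.00): a=5.4281, h=2.5565
  candidates: C₊=(2.9825,4.3227) cross=38.593; C₋=(2.0245,-0.6999) cross=-38.593
  mode + wants cross > 0 → take C=(2.9825,4.3227) (cross=38.593)
ex = (C−B)/|BC| = (0.9685,0.2490); ey = (-0.2490,0.9685)
P = B + -2.78·ex + 1.23·ey = (-5.8272,3.3273)

-5.83 3.33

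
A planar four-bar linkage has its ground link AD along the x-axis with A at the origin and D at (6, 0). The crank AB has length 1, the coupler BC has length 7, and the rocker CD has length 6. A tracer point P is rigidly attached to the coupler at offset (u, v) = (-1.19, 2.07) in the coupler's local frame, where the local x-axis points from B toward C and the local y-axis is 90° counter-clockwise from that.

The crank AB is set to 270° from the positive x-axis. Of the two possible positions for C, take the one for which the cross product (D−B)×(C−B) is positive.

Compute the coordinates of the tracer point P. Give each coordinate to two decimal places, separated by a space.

-2.38 -1.14

A=(0,0), D=(6.00,0)
B = A + 1.00·(cos270°, sin270°) = (-0.0000, -1.0000)
|BD| = 6.0828
circle(B,7.00) ∩ circle(D,6.00): a=4.1100, h=5.6664
  candidates: C₊=(3.1225,5.2650) cross=34.467; C₋=(4.9856,-5.9136) cross=-34.467
  mode + wants cross > 0 → take C=(3.1225,5.2650) (cross=34.467)
ex = (C−B)/|BC| = (0.4461,0.8950); ey = (-0.8950,0.4461)
P = B + -1.19·ex + 2.07·ey = (-2.3835,-1.1417)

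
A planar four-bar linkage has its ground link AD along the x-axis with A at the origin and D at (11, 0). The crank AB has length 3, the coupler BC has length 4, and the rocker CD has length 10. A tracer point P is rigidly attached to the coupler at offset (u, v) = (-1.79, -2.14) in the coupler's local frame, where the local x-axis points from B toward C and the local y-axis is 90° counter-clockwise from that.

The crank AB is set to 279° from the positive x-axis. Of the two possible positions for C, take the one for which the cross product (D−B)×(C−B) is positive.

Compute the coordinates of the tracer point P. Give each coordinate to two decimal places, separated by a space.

2.33 -5.04

A=(0,0), D=(11.00,0)
B = A + 3.00·(cos279°, sin279°) = (0.4693, -2.9631)
|BD| = 10.9396
circle(B,4.00) ∩ circle(D,10.00): a=1.6306, h=3.6526
  candidates: C₊=(1.0496,0.9946) cross=39.958; C₋=(3.0282,-6.0375) cross=-39.958
  mode + wants cross > 0 → take C=(1.0496,0.9946) (cross=39.958)
ex = (C−B)/|BC| = (0.1451,0.9894); ey = (-0.9894,0.1451)
P = B + -1.79·ex + -2.14·ey = (2.3270,-5.0446)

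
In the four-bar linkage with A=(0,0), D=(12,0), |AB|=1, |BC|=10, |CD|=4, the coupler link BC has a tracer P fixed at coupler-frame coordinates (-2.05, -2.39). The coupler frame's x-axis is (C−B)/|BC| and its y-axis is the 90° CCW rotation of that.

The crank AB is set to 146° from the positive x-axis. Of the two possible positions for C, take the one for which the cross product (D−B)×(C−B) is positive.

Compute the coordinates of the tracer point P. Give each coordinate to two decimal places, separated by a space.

-2.35 -2.20

A=(0,0), D=(12.00,0)
B = A + 1.00·(cos146°, sin146°) = (-0.8290, 0.5592)
|BD| = 12.8412
circle(B,10.00) ∩ circle(D,4.00): a=9.6913, h=2.4654
  candidates: C₊=(8.9605,2.6002) cross=31.659; C₋=(8.7457,-2.3259) cross=-31.659
  mode + wants cross > 0 → take C=(8.9605,2.6002) (cross=31.659)
ex = (C−B)/|BC| = (0.9789,0.2041); ey = (-0.2041,0.9789)
P = B + -2.05·ex + -2.39·ey = (-2.3481,-2.1989)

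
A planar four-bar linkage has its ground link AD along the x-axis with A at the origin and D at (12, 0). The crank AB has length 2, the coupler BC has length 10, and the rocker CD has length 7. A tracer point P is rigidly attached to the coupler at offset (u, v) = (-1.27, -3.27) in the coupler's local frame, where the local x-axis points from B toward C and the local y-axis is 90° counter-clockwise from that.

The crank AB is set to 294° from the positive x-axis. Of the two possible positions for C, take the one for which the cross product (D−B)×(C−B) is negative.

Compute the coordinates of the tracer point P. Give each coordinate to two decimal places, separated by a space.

-1.86 -4.10

A=(0,0), D=(12.00,0)
B = A + 2.00·(cos294°, sin294°) = (0.8135, -1.8271)
|BD| = 11.3348
circle(B,10.00) ∩ circle(D,7.00): a=7.9171, h=6.1090
  candidates: C₊=(7.6423,5.4782) cross=69.244; C₋=(9.6118,-6.5800) cross=-69.244
  mode - wants cross < 0 → take C=(9.6118,-6.5800) (cross=-69.244)
ex = (C−B)/|BC| = (0.8798,-0.4753); ey = (0.4753,0.8798)
P = B + -1.27·ex + -3.27·ey = (-1.8581,-4.1005)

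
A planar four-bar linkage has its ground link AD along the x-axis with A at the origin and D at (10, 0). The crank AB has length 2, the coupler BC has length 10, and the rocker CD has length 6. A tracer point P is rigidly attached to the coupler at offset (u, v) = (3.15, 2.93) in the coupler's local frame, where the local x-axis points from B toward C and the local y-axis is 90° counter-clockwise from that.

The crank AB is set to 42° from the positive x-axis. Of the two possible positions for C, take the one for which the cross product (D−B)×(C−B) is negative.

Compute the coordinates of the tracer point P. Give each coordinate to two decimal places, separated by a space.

5.78 1.14

A=(0,0), D=(10.00,0)
B = A + 2.00·(cos42°, sin42°) = (1.4863, 1.3383)
|BD| = 8.6182
circle(B,10.00) ∩ circle(D,6.00): a=8.0222, h=5.9703
  candidates: C₊=(10.3382,5.9905) cross=51.454; C₋=(8.4841,-5.8053) cross=-51.454
  mode - wants cross < 0 → take C=(8.4841,-5.8053) (cross=-51.454)
ex = (C−B)/|BC| = (0.6998,-0.7144); ey = (0.7144,0.6998)
P = B + 3.15·ex + 2.93·ey = (5.7837,1.1384)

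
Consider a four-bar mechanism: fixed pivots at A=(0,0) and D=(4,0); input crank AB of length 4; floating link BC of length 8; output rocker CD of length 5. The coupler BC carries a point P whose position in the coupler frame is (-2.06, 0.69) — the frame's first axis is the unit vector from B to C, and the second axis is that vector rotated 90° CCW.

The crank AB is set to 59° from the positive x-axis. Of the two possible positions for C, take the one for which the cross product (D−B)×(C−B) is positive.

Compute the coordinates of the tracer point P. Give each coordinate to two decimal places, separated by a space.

A=(0,0), D=(4.00,0)
B = A + 4.00·(cos59°, sin59°) = (2.0602, 3.4287)
|BD| = 3.9394
circle(B,8.00) ∩ circle(D,5.00): a=6.9197, h=4.0147
  candidates: C₊=(8.9618,-0.6170) cross=15.815; C₋=(1.9734,-4.5709) cross=-15.815
  mode + wants cross > 0 → take C=(8.9618,-0.6170) (cross=15.815)
ex = (C−B)/|BC| = (0.8627,-0.5057); ey = (0.5057,0.8627)
P = B + -2.06·ex + 0.69·ey = (0.6319,5.0657)

0.63 5.07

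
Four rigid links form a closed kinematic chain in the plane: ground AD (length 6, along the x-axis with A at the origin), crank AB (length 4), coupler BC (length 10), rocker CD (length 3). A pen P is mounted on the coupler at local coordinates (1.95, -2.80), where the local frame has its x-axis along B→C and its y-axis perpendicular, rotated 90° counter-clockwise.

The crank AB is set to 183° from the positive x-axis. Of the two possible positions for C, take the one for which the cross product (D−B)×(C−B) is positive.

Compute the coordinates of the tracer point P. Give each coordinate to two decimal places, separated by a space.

-1.26 -2.25

A=(0,0), D=(6.00,0)
B = A + 4.00·(cos183°, sin183°) = (-3.9945, -0.2093)
|BD| = 9.9967
circle(B,10.00) ∩ circle(D,3.00): a=9.5499, h=2.9665
  candidates: C₊=(5.4911,2.9565) cross=29.656; C₋=(5.6154,-2.9752) cross=-29.656
  mode + wants cross > 0 → take C=(5.4911,2.9565) (cross=29.656)
ex = (C−B)/|BC| = (0.9486,0.3166); ey = (-0.3166,0.9486)
P = B + 1.95·ex + -2.80·ey = (-1.2584,-2.2480)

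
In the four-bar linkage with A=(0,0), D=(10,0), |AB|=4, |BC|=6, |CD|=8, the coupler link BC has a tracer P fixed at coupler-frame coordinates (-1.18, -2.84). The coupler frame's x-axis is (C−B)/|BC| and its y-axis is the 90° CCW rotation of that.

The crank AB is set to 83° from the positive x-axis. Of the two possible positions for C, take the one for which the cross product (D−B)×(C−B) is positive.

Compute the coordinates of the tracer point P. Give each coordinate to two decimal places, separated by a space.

0.78 0.91

A=(0,0), D=(10.00,0)
B = A + 4.00·(cos83°, sin83°) = (0.4875, 3.9702)
|BD| = 10.3078
circle(B,6.00) ∩ circle(D,8.00): a=3.7957, h=4.6468
  candidates: C₊=(5.7801,6.7965) cross=47.898; C₋=(2.2006,-1.7801) cross=-47.898
  mode + wants cross > 0 → take C=(5.7801,6.7965) (cross=47.898)
ex = (C−B)/|BC| = (0.8821,0.4711); ey = (-0.4711,0.8821)
P = B + -1.18·ex + -2.84·ey = (0.7844,0.9092)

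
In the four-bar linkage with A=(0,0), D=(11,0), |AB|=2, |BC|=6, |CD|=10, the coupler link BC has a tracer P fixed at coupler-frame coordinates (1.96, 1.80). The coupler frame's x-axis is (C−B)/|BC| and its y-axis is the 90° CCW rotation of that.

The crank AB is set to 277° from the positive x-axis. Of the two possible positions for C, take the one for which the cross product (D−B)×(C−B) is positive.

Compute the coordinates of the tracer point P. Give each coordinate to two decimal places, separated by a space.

A=(0,0), D=(11.00,0)
B = A + 2.00·(cos277°, sin277°) = (0.2437, -1.9851)
|BD| = 10.9379
circle(B,6.00) ∩ circle(D,10.00): a=2.5433, h=5.4343
  candidates: C₊=(1.7586,3.8205) cross=59.440; C₋=(3.7311,-6.8675) cross=-59.440
  mode + wants cross > 0 → take C=(1.7586,3.8205) (cross=59.440)
ex = (C−B)/|BC| = (0.2525,0.9676); ey = (-0.9676,0.2525)
P = B + 1.96·ex + 1.80·ey = (-1.0031,0.3659)

-1.00 0.37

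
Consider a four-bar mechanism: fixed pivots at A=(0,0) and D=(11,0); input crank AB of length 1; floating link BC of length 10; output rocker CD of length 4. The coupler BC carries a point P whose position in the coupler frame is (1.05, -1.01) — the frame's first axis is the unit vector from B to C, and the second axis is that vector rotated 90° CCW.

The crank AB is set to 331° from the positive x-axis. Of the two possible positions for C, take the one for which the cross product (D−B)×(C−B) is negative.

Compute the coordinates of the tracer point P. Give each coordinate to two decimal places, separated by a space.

A=(0,0), D=(11.00,0)
B = A + 1.00·(cos331°, sin331°) = (0.8746, -0.4848)
|BD| = 10.1370
circle(B,10.00) ∩ circle(D,4.00): a=9.2117, h=3.8915
  candidates: C₊=(9.8897,3.8428) cross=39.448; C₋=(10.2619,-3.9313) cross=-39.448
  mode - wants cross < 0 → take C=(10.2619,-3.9313) (cross=-39.448)
ex = (C−B)/|BC| = (0.9387,-0.3447); ey = (0.3447,0.9387)
P = B + 1.05·ex + -1.01·ey = (1.5122,-1.7948)

1.51 -1.79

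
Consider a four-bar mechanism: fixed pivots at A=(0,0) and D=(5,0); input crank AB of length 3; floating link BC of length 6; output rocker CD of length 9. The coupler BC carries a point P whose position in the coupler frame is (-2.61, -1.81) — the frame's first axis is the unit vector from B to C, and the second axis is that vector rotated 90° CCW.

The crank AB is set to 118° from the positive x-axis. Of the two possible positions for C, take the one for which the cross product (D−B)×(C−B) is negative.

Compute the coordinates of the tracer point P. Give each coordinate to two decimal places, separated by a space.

A=(0,0), D=(5.00,0)
B = A + 3.00·(cos118°, sin118°) = (-1.4084, 2.6488)
|BD| = 6.9343
circle(B,6.00) ∩ circle(D,9.00): a=0.2224, h=5.9959
  candidates: C₊=(1.0875,8.1051) cross=41.577; C₋=(-3.4933,-2.9773) cross=-41.577
  mode - wants cross < 0 → take C=(-3.4933,-2.9773) (cross=-41.577)
ex = (C−B)/|BC| = (-0.3475,-0.9377); ey = (0.9377,-0.3475)
P = B + -2.61·ex + -1.81·ey = (-2.1987,5.7251)

-2.20 5.73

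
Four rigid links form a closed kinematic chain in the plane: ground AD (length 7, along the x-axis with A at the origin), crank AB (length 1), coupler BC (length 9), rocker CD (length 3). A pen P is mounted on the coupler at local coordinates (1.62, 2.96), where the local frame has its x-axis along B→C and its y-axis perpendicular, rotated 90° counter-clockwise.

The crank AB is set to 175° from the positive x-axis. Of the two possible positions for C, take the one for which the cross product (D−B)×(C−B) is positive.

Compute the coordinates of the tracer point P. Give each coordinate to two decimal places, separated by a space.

-0.40 3.41

A=(0,0), D=(7.00,0)
B = A + 1.00·(cos175°, sin175°) = (-0.9962, 0.0872)
|BD| = 7.9967
circle(B,9.00) ∩ circle(D,3.00): a=8.5002, h=2.9574
  candidates: C₊=(7.5357,2.9518) cross=23.650; C₋=(7.4713,-2.9628) cross=-23.650
  mode + wants cross > 0 → take C=(7.5357,2.9518) (cross=23.650)
ex = (C−B)/|BC| = (0.9480,0.3183); ey = (-0.3183,0.9480)
P = B + 1.62·ex + 2.96·ey = (-0.4026,3.4088)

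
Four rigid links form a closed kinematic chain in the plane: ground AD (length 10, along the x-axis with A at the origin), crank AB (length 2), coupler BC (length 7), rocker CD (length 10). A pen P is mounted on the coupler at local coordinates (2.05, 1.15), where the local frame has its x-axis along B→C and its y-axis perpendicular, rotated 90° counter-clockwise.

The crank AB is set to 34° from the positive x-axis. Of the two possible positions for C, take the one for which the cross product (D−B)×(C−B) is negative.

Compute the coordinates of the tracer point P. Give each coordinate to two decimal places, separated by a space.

A=(0,0), D=(10.00,0)
B = A + 2.00·(cos34°, sin34°) = (1.6581, 1.1184)
|BD| = 8.4166
circle(B,7.00) ∩ circle(D,10.00): a=1.1785, h=6.9001
  candidates: C₊=(3.7430,7.8007) cross=58.075; C₋=(1.9093,-5.8771) cross=-58.075
  mode - wants cross < 0 → take C=(1.9093,-5.8771) (cross=-58.075)
ex = (C−B)/|BC| = (0.0359,-0.9994); ey = (0.9994,0.0359)
P = B + 2.05·ex + 1.15·ey = (2.8809,-0.8890)

2.88 -0.89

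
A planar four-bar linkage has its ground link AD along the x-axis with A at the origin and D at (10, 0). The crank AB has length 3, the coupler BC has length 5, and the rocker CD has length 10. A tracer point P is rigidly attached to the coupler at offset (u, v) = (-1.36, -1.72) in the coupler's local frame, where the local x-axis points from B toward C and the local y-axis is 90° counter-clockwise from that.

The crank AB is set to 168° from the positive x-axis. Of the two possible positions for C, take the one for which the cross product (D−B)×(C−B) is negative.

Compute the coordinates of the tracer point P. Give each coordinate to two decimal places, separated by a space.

A=(0,0), D=(10.00,0)
B = A + 3.00·(cos168°, sin168°) = (-2.9344, 0.6237)
|BD| = 12.9495
circle(B,5.00) ∩ circle(D,10.00): a=3.5789, h=3.4917
  candidates: C₊=(0.8085,3.9390) cross=45.215; C₋=(0.4721,-3.0363) cross=-45.215
  mode - wants cross < 0 → take C=(0.4721,-3.0363) (cross=-45.215)
ex = (C−B)/|BC| = (0.6813,-0.7320); ey = (0.7320,0.6813)
P = B + -1.36·ex + -1.72·ey = (-5.1201,0.4474)

-5.12 0.45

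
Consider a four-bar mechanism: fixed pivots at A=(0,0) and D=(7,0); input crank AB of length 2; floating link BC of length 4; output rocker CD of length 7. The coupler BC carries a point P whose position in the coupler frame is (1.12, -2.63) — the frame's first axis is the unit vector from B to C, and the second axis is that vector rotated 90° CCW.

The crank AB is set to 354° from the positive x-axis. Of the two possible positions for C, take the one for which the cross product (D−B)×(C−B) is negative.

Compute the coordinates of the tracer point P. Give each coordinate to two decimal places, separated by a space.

A=(0,0), D=(7.00,0)
B = A + 2.00·(cos354°, sin354°) = (1.9890, -0.2091)
|BD| = 5.0153
circle(B,4.00) ∩ circle(D,7.00): a=-0.7823, h=3.9228
  candidates: C₊=(1.0439,3.6777) cross=19.674; C₋=(1.3710,-4.1610) cross=-19.674
  mode - wants cross < 0 → take C=(1.3710,-4.1610) (cross=-19.674)
ex = (C−B)/|BC| = (-0.1545,-0.9880); ey = (0.9880,-0.1545)
P = B + 1.12·ex + -2.63·ey = (-0.7824,-0.9092)

-0.78 -0.91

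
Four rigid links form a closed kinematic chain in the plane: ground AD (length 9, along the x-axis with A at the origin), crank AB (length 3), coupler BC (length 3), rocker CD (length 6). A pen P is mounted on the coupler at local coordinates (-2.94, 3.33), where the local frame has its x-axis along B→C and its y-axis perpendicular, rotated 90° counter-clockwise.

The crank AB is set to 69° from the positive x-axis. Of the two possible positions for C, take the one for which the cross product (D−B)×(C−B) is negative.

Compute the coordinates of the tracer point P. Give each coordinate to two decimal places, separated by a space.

A=(0,0), D=(9.00,0)
B = A + 3.00·(cos69°, sin69°) = (1.0751, 2.8007)
|BD| = 8.4052
circle(B,3.00) ∩ circle(D,6.00): a=2.5965, h=1.5028
  candidates: C₊=(4.0239,3.3524) cross=12.631; C₋=(3.0225,0.5187) cross=-12.631
  mode - wants cross < 0 → take C=(3.0225,0.5187) (cross=-12.631)
ex = (C−B)/|BC| = (0.6491,-0.7607); ey = (0.7607,0.6491)
P = B + -2.94·ex + 3.33·ey = (1.6998,7.1987)

1.70 7.20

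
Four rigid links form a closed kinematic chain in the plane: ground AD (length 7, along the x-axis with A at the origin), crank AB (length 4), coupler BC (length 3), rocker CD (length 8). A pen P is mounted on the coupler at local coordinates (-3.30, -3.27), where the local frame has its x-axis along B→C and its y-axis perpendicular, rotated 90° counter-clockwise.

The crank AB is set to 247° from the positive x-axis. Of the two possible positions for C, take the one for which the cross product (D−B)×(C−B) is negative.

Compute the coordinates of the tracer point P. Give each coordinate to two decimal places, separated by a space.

-6.09 -4.71

A=(0,0), D=(7.00,0)
B = A + 4.00·(cos247°, sin247°) = (-1.5629, -3.6820)
|BD| = 9.3210
circle(B,3.00) ∩ circle(D,8.00): a=1.7102, h=2.4648
  candidates: C₊=(-0.9655,-0.7421) cross=22.975; C₋=(0.9818,-5.2708) cross=-22.975
  mode - wants cross < 0 → take C=(0.9818,-5.2708) (cross=-22.975)
ex = (C−B)/|BC| = (0.8482,-0.5296); ey = (0.5296,0.8482)
P = B + -3.30·ex + -3.27·ey = (-6.0939,-4.7081)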